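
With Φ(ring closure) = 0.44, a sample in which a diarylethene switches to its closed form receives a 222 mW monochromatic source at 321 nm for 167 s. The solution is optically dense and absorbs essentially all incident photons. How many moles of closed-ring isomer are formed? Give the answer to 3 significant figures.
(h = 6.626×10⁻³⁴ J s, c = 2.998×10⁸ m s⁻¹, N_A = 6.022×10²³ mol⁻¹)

4.38×10⁻⁵ mol

Photon energy at 321 nm: hc/λ = (6.626×10⁻³⁴)(2.998×10⁸)/(321×10⁻⁹) = 6.188×10⁻¹⁹ J.
Energy delivered: (222 mW)(167 s) = 37.07 J.
Photons incident: 37.07 / 6.188×10⁻¹⁹ = 5.991×10¹⁹, i.e. 5.991×10¹⁹/6.022×10²³ = 9.949×10⁻⁵ mol.
Product: Φ × n_abs = 0.44 × 9.949×10⁻⁵ = 4.378×10⁻⁵ mol.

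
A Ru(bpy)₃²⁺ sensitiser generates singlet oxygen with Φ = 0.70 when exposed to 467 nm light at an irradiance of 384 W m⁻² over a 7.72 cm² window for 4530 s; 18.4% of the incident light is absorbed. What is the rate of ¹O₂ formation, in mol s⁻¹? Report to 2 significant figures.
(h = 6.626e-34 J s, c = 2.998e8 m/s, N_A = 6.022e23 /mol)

1.5e-7 mol s⁻¹

Photon energy at 467 nm: hc/λ = (6.626e-34)(2.998e8)/(467e-9) = 4.254e-19 J.
Energy delivered: (384 W m⁻²)(7.72e-4 m²)(4530 s) = 1343 J.
Photons incident: 1343 / 4.254e-19 = 3.157e21, i.e. 3.157e21/6.022e23 = 0.005242 mol.
Photons absorbed: 0.184 × 0.005242 = 9.645e-4 mol.
Product formed: 0.70 × 9.645e-4 = 6.751e-4 mol.
Rate: 6.751e-4 / 4530 s = 1.5e-7 mol s⁻¹.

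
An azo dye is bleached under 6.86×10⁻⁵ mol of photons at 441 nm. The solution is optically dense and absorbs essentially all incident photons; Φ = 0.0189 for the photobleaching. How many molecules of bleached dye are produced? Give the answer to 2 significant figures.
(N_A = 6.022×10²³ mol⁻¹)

Product: Φ × n_abs = 0.0189 × 6.86×10⁻⁵ = 1.297×10⁻⁶ mol.
As a count: 1.297×10⁻⁶ × 6.022×10²³ = 7.8×10¹⁷.

7.8×10¹⁷ molecules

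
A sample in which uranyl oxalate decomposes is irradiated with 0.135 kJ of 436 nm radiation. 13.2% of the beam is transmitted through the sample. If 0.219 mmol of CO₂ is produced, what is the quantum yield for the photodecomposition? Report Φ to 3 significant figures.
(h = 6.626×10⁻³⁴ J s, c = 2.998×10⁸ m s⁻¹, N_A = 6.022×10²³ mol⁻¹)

Product: 0.219 mmol = 2.19×10⁻⁴ mol.
Photon energy at 436 nm: hc/λ = (6.626×10⁻³⁴)(2.998×10⁸)/(436×10⁻⁹) = 4.556×10⁻¹⁹ J.
Incident energy: 0.135 kJ = 135 J.
Photons incident: 135 / 4.556×10⁻¹⁹ = 2.963×10²⁰, i.e. 2.963×10²⁰/6.022×10²³ = 4.920×10⁻⁴ mol.
Fraction absorbed: 1 − 13.2/100 = 0.8680.
Photons absorbed: 0.8680 × 4.920×10⁻⁴ = 4.271×10⁻⁴ mol.
Φ = 2.19×10⁻⁴ mol / 4.271×10⁻⁴ mol photons = 0.513.

Φ = 0.513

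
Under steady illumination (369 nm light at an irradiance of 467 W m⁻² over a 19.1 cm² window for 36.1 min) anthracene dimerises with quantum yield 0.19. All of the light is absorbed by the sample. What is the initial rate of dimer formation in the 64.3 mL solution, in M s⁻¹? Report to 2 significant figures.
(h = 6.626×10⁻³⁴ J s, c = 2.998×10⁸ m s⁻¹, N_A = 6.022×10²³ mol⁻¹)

8.1×10⁻⁶ M s⁻¹

Photon energy at 369 nm: hc/λ = (6.626×10⁻³⁴)(2.998×10⁸)/(369×10⁻⁹) = 5.383×10⁻¹⁹ J.
Energy delivered: (467 W m⁻²)(19.1×10⁻⁴ m²)(2166 s) = 1932 J.
Photons incident: 1932 / 5.383×10⁻¹⁹ = 3.589×10²¹, i.e. 3.589×10²¹/6.022×10²³ = 0.005960 mol.
Product formed: 0.19 × 0.005960 = 0.001132 mol.
Rate: 0.001132 mol / (2166 s × 0.0643 L) = 8.1×10⁻⁶ M s⁻¹.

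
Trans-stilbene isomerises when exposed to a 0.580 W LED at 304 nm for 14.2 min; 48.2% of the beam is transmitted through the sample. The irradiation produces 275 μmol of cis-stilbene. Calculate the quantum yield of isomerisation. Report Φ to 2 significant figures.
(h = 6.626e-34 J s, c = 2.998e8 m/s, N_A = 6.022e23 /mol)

Product: 275 μmol = 2.75e-4 mol.
Photon energy at 304 nm: hc/λ = (6.626e-34)(2.998e8)/(304e-9) = 6.534e-19 J.
Energy delivered: (0.580 W)(852 s) = 494.2 J.
Photons incident: 494.2 / 6.534e-19 = 7.564e20, i.e. 7.564e20/6.022e23 = 0.001256 mol.
Fraction absorbed: 1 − 48.2/100 = 0.5180.
Photons absorbed: 0.5180 × 0.001256 = 6.506e-4 mol.
Φ = 2.75e-4 mol / 6.506e-4 mol photons = 0.42.

Φ = 0.42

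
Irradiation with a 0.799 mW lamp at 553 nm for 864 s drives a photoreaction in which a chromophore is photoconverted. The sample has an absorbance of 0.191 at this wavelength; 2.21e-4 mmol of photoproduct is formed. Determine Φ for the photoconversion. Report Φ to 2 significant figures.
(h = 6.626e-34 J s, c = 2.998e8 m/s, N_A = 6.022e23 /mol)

Φ = 0.19

Product: 2.21e-4 mmol = 2.21e-7 mol.
Photon energy at 553 nm: hc/λ = (6.626e-34)(2.998e8)/(553e-9) = 3.592e-19 J.
Energy delivered: (0.799 mW)(864 s) = 0.6903 J.
Photons incident: 0.6903 / 3.592e-19 = 1.922e18, i.e. 1.922e18/6.022e23 = 3.192e-6 mol.
Fraction absorbed: 1 − 10^(−0.191) = 0.3558.
Photons absorbed: 0.3558 × 3.192e-6 = 1.136e-6 mol.
Φ = 2.21e-7 mol / 1.136e-6 mol photons = 0.19.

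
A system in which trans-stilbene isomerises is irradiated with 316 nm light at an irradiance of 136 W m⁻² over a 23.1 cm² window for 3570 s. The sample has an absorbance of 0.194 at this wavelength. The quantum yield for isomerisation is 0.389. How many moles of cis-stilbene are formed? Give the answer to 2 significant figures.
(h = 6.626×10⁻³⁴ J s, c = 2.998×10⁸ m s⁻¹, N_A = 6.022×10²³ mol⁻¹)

Photon energy at 316 nm: hc/λ = (6.626×10⁻³⁴)(2.998×10⁸)/(316×10⁻⁹) = 6.286×10⁻¹⁹ J.
Energy delivered: (136 W m⁻²)(23.1×10⁻⁴ m²)(3570 s) = 1122 J.
Photons incident: 1122 / 6.286×10⁻¹⁹ = 1.785×10²¹, i.e. 1.785×10²¹/6.022×10²³ = 0.002964 mol.
Fraction absorbed: 1 − 10^(−0.194) = 0.3603.
Photons absorbed: 0.3603 × 0.002964 = 0.001068 mol.
Product: Φ × n_abs = 0.389 × 0.001068 = 4.155×10⁻⁴ mol.

4.2×10⁻⁴ mol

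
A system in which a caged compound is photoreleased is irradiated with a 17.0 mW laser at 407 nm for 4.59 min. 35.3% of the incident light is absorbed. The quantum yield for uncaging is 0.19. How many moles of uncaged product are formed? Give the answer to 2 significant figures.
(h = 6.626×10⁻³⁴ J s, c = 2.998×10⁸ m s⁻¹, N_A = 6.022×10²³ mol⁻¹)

Photon energy at 407 nm: hc/λ = (6.626×10⁻³⁴)(2.998×10⁸)/(407×10⁻⁹) = 4.881×10⁻¹⁹ J.
Energy delivered: (17.0 mW)(275.4 s) = 4.682 J.
Photons incident: 4.682 / 4.881×10⁻¹⁹ = 9.592×10¹⁸, i.e. 9.592×10¹⁸/6.022×10²³ = 1.593×10⁻⁵ mol.
Photons absorbed: 0.353 × 1.593×10⁻⁵ = 5.623×10⁻⁶ mol.
Product: Φ × n_abs = 0.19 × 5.623×10⁻⁶ = 1.068×10⁻⁶ mol.

1.1×10⁻⁶ mol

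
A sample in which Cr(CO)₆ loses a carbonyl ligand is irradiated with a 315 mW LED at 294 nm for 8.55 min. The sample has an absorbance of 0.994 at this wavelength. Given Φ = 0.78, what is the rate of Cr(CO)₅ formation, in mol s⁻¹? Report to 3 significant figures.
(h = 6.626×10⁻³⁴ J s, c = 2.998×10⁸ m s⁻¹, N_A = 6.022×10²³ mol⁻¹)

5.43×10⁻⁷ mol s⁻¹

Photon energy at 294 nm: hc/λ = (6.626×10⁻³⁴)(2.998×10⁸)/(294×10⁻⁹) = 6.757×10⁻¹⁹ J.
Energy delivered: (315 mW)(513 s) = 161.6 J.
Photons incident: 161.6 / 6.757×10⁻¹⁹ = 2.392×10²⁰, i.e. 2.392×10²⁰/6.022×10²³ = 3.972×10⁻⁴ mol.
Fraction absorbed: 1 − 10^(−0.994) = 0.8986.
Photons absorbed: 0.8986 × 3.972×10⁻⁴ = 3.569×10⁻⁴ mol.
Product formed: 0.78 × 3.569×10⁻⁴ = 2.784×10⁻⁴ mol.
Rate: 2.784×10⁻⁴ / 513 s = 5.43×10⁻⁷ mol s⁻¹.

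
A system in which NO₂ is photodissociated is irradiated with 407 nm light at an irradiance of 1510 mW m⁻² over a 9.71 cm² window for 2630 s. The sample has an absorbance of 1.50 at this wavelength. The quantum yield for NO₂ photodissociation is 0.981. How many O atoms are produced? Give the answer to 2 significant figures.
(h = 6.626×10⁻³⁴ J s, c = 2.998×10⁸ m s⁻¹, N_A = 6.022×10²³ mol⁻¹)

7.5×10¹⁸ atoms

Photon energy at 407 nm: hc/λ = (6.626×10⁻³⁴)(2.998×10⁸)/(407×10⁻⁹) = 4.881×10⁻¹⁹ J.
Energy delivered: (1510 mW m⁻²)(9.71×10⁻⁴ m²)(2630 s) = 3.856 J.
Photons incident: 3.856 / 4.881×10⁻¹⁹ = 7.900×10¹⁸, i.e. 7.900×10¹⁸/6.022×10²³ = 1.312×10⁻⁵ mol.
Fraction absorbed: 1 − 10^(−1.50) = 0.9684.
Photons absorbed: 0.9684 × 1.312×10⁻⁵ = 1.271×10⁻⁵ mol.
Product: Φ × n_abs = 0.981 × 1.271×10⁻⁵ = 1.247×10⁻⁵ mol.
As a count: 1.247×10⁻⁵ × 6.022×10²³ = 7.5×10¹⁸.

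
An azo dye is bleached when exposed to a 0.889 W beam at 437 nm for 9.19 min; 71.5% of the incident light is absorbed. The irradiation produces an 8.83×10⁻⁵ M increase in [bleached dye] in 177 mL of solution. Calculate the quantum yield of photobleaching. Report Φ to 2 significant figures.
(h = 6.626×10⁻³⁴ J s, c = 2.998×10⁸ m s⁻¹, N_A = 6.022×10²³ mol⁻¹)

Φ = 0.012

Product: (8.83×10⁻⁵ M)(0.177 L) = 1.563×10⁻⁵ mol.
Photon energy at 437 nm: hc/λ = (6.626×10⁻³⁴)(2.998×10⁸)/(437×10⁻⁹) = 4.546×10⁻¹⁹ J.
Energy delivered: (0.889 W)(551.4 s) = 490.2 J.
Photons incident: 490.2 / 4.546×10⁻¹⁹ = 1.078×10²¹, i.e. 1.078×10²¹/6.022×10²³ = 0.001790 mol.
Photons absorbed: 0.715 × 0.001790 = 0.001280 mol.
Φ = 1.563×10⁻⁵ mol / 0.001280 mol photons = 0.012.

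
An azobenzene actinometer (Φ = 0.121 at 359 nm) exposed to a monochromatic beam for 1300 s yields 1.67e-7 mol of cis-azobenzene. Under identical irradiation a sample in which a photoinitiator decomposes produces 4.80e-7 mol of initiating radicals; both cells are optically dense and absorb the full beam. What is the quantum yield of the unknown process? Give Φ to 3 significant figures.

Photons absorbed by the actinometer: 1.67e-7 / 0.121 = 1.380e-6 mol.
Φ(unknown) = 4.80e-7 / 1.380e-6 = 0.348.

Φ = 0.348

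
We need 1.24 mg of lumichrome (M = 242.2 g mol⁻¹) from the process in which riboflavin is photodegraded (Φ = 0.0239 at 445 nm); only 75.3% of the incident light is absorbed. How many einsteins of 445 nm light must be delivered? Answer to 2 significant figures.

2.8e-4 einstein

Product: 1.24 mg / 242.2 g mol⁻¹ = 5.120e-6 mol.
Photons that must be absorbed: 5.120e-6 / 0.0239 = 2.142e-4 mol.
Incident photons needed: 2.142e-4 / 0.753 = 2.845e-4 mol.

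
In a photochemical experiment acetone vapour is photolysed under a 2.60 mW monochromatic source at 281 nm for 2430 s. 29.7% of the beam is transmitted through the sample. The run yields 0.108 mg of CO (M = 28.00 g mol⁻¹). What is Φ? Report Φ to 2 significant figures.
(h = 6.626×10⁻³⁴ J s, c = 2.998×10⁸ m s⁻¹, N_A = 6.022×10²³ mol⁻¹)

Φ = 0.37

Product: 0.108 mg / 28.00 g mol⁻¹ = 3.857×10⁻⁶ mol.
Photon energy at 281 nm: hc/λ = (6.626×10⁻³⁴)(2.998×10⁸)/(281×10⁻⁹) = 7.069×10⁻¹⁹ J.
Energy delivered: (2.60 mW)(2430 s) = 6.318 J.
Photons incident: 6.318 / 7.069×10⁻¹⁹ = 8.938×10¹⁸, i.e. 8.938×10¹⁸/6.022×10²³ = 1.484×10⁻⁵ mol.
Fraction absorbed: 1 − 29.7/100 = 0.7030.
Photons absorbed: 0.7030 × 1.484×10⁻⁵ = 1.043×10⁻⁵ mol.
Φ = 3.857×10⁻⁶ mol / 1.043×10⁻⁵ mol photons = 0.37.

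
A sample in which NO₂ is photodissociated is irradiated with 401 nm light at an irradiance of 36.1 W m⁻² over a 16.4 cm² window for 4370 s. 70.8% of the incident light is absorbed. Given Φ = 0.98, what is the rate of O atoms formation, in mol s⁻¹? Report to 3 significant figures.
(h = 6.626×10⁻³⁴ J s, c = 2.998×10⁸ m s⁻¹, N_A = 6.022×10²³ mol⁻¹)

Photon energy at 401 nm: hc/λ = (6.626×10⁻³⁴)(2.998×10⁸)/(401×10⁻⁹) = 4.954×10⁻¹⁹ J.
Energy delivered: (36.1 W m⁻²)(16.4×10⁻⁴ m²)(4370 s) = 258.7 J.
Photons incident: 258.7 / 4.954×10⁻¹⁹ = 5.222×10²⁰, i.e. 5.222×10²⁰/6.022×10²³ = 8.672×10⁻⁴ mol.
Photons absorbed: 0.708 × 8.672×10⁻⁴ = 6.140×10⁻⁴ mol.
Product formed: 0.98 × 6.140×10⁻⁴ = 6.017×10⁻⁴ mol.
Rate: 6.017×10⁻⁴ / 4370 s = 1.38×10⁻⁷ mol s⁻¹.

1.38×10⁻⁷ mol s⁻¹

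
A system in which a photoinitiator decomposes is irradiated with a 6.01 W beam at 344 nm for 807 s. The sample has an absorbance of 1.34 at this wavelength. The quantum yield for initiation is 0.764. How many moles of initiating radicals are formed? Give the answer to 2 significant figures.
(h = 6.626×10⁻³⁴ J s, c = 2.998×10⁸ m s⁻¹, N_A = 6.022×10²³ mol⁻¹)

Photon energy at 344 nm: hc/λ = (6.626×10⁻³⁴)(2.998×10⁸)/(344×10⁻⁹) = 5.775×10⁻¹⁹ J.
Energy delivered: (6.01 W)(807 s) = 4850 J.
Photons incident: 4850 / 5.775×10⁻¹⁹ = 8.398×10²¹, i.e. 8.398×10²¹/6.022×10²³ = 0.01395 mol.
Fraction absorbed: 1 − 10^(−1.34) = 0.9543.
Photons absorbed: 0.9543 × 0.01395 = 0.01331 mol.
Product: Φ × n_abs = 0.764 × 0.01331 = 0.01017 mol.

0.010 mol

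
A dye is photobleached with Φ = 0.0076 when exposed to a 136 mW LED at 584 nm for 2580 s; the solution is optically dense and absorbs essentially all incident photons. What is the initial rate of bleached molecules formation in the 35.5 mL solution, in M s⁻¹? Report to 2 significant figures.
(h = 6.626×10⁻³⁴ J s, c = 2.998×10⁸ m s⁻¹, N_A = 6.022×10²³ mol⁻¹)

1.4×10⁻⁷ M s⁻¹

Photon energy at 584 nm: hc/λ = (6.626×10⁻³⁴)(2.998×10⁸)/(584×10⁻⁹) = 3.401×10⁻¹⁹ J.
Energy delivered: (136 mW)(2580 s) = 350.9 J.
Photons incident: 350.9 / 3.401×10⁻¹⁹ = 1.032×10²¹, i.e. 1.032×10²¹/6.022×10²³ = 0.001714 mol.
Product formed: 0.0076 × 0.001714 = 1.303×10⁻⁵ mol.
Rate: 1.303×10⁻⁵ mol / (2580 s × 0.0355 L) = 1.4×10⁻⁷ M s⁻¹.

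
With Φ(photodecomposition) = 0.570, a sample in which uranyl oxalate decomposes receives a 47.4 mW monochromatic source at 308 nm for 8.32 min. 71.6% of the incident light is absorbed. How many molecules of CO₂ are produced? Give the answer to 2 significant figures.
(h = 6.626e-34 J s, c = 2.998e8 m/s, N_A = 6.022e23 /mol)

Photon energy at 308 nm: hc/λ = (6.626e-34)(2.998e8)/(308e-9) = 6.450e-19 J.
Energy delivered: (47.4 mW)(499.2 s) = 23.66 J.
Photons incident: 23.66 / 6.450e-19 = 3.668e19, i.e. 3.668e19/6.022e23 = 6.091e-5 mol.
Photons absorbed: 0.716 × 6.091e-5 = 4.361e-5 mol.
Product: Φ × n_abs = 0.570 × 4.361e-5 = 2.486e-5 mol.
As a count: 2.486e-5 × 6.022e23 = 1.5e19.

1.5e19 molecules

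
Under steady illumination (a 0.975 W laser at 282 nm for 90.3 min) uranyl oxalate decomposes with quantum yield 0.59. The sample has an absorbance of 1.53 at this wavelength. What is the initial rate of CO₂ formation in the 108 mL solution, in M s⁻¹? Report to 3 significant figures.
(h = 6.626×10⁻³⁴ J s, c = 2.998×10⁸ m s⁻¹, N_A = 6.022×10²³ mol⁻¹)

Photon energy at 282 nm: hc/λ = (6.626×10⁻³⁴)(2.998×10⁸)/(282×10⁻⁹) = 7.044×10⁻¹⁹ J.
Energy delivered: (0.975 W)(5418 s) = 5283 J.
Photons incident: 5283 / 7.044×10⁻¹⁹ = 7.500×10²¹, i.e. 7.500×10²¹/6.022×10²³ = 0.01245 mol.
Fraction absorbed: 1 − 10^(−1.53) = 0.9705.
Photons absorbed: 0.9705 × 0.01245 = 0.01208 mol.
Product formed: 0.59 × 0.01208 = 0.007127 mol.
Rate: 0.007127 mol / (5418 s × 0.108 L) = 1.22×10⁻⁵ M s⁻¹.

1.22×10⁻⁵ M s⁻¹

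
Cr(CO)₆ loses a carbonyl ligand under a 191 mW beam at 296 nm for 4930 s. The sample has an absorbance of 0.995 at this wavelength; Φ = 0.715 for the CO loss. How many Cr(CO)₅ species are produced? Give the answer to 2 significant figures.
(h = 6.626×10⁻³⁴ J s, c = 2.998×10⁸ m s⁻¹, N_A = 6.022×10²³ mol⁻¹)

Photon energy at 296 nm: hc/λ = (6.626×10⁻³⁴)(2.998×10⁸)/(296×10⁻⁹) = 6.711×10⁻¹⁹ J.
Energy delivered: (191 mW)(4930 s) = 941.6 J.
Photons incident: 941.6 / 6.711×10⁻¹⁹ = 1.403×10²¹, i.e. 1.403×10²¹/6.022×10²³ = 0.002330 mol.
Fraction absorbed: 1 − 10^(−0.995) = 0.8988.
Photons absorbed: 0.8988 × 0.002330 = 0.002094 mol.
Product: Φ × n_abs = 0.715 × 0.002094 = 0.001497 mol.
As a count: 0.001497 × 6.022×10²³ = 9.0×10²⁰.

9.0×10²⁰ species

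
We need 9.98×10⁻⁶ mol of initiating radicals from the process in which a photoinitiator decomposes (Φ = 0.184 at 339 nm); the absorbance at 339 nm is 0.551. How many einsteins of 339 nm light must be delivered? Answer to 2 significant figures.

7.5×10⁻⁵ einstein

Photons that must be absorbed: 9.98×10⁻⁶ / 0.184 = 5.424×10⁻⁵ mol.
Fraction absorbed: 1 − 10^(−0.551) = 0.7188.
Incident photons needed: 5.424×10⁻⁵ / 0.7188 = 7.546×10⁻⁵ mol.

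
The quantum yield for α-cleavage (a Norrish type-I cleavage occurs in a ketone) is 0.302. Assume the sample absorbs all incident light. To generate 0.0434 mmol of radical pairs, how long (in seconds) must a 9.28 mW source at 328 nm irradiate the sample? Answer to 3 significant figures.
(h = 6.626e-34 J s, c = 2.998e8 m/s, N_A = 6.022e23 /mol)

t ≈ 5650 s

Product: 0.0434 mmol = 4.34e-5 mol.
Photons that must be absorbed: 4.34e-5 / 0.302 = 1.437e-4 mol.
Photon energy: hc/λ = 6.056e-19 J; per mole, 3.647e5 J mol⁻¹.
Energy required: 1.437e-4 × 3.647e5 = 52.41 J.
Time: 52.41 J / 0.00928 W = 5650 s.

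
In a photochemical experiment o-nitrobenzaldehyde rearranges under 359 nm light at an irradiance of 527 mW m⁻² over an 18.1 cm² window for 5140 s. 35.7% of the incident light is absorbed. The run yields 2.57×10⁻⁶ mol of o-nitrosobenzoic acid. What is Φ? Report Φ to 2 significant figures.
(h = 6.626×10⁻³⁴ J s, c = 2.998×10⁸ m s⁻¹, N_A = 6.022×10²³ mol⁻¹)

Photon energy at 359 nm: hc/λ = (6.626×10⁻³⁴)(2.998×10⁸)/(359×10⁻⁹) = 5.533×10⁻¹⁹ J.
Energy delivered: (527 mW m⁻²)(18.1×10⁻⁴ m²)(5140 s) = 4.903 J.
Photons incident: 4.903 / 5.533×10⁻¹⁹ = 8.861×10¹⁸, i.e. 8.861×10¹⁸/6.022×10²³ = 1.471×10⁻⁵ mol.
Photons absorbed: 0.357 × 1.471×10⁻⁵ = 5.251×10⁻⁶ mol.
Φ = 2.57×10⁻⁶ mol / 5.251×10⁻⁶ mol photons = 0.49.

Φ = 0.49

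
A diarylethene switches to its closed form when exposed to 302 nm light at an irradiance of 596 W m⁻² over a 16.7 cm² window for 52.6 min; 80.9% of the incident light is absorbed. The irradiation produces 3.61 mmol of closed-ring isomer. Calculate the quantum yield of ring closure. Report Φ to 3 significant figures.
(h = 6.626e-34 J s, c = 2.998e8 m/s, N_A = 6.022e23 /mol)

Product: 3.61 mmol = 0.00361 mol.
Photon energy at 302 nm: hc/λ = (6.626e-34)(2.998e8)/(302e-9) = 6.578e-19 J.
Energy delivered: (596 W m⁻²)(16.7e-4 m²)(3156 s) = 3141 J.
Photons incident: 3141 / 6.578e-19 = 4.775e21, i.e. 4.775e21/6.022e23 = 0.007929 mol.
Photons absorbed: 0.809 × 0.007929 = 0.006415 mol.
Φ = 0.00361 mol / 0.006415 mol photons = 0.563.

Φ = 0.563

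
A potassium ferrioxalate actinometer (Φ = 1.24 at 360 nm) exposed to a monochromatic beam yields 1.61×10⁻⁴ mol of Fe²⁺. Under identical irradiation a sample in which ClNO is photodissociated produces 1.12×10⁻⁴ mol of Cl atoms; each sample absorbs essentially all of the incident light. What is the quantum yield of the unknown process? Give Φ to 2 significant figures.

Φ = 0.86

Photons absorbed by the actinometer: 1.61×10⁻⁴ / 1.24 = 1.298×10⁻⁴ mol.
Φ(unknown) = 1.12×10⁻⁴ / 1.298×10⁻⁴ = 0.86.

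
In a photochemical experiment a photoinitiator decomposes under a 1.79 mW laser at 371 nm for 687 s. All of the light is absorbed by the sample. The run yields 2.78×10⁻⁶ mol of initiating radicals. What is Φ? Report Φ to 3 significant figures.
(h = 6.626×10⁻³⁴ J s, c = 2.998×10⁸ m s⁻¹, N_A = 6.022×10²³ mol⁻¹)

Φ = 0.729

Photon energy at 371 nm: hc/λ = (6.626×10⁻³⁴)(2.998×10⁸)/(371×10⁻⁹) = 5.354×10⁻¹⁹ J.
Energy delivered: (1.79 mW)(687 s) = 1.230 J.
Photons incident: 1.230 / 5.354×10⁻¹⁹ = 2.297×10¹⁸, i.e. 2.297×10¹⁸/6.022×10²³ = 3.814×10⁻⁶ mol.
Φ = 2.78×10⁻⁶ mol / 3.814×10⁻⁶ mol photons = 0.729.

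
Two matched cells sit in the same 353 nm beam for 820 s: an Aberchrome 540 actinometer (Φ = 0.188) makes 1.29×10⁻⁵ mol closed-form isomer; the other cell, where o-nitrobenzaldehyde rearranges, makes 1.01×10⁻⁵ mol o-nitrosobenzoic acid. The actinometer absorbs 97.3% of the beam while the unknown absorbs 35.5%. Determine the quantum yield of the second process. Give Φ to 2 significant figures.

Φ = 0.40

Photons absorbed by the actinometer: 1.29×10⁻⁵ / 0.188 = 6.862×10⁻⁵ mol.
Incident flux: 6.862×10⁻⁵ / 0.973 = 7.052×10⁻⁵ einstein.
Absorbed by unknown: 0.355 × 7.052×10⁻⁵ = 2.503×10⁻⁵ mol.
Φ(unknown) = 1.01×10⁻⁵ / 2.503×10⁻⁵ = 0.40.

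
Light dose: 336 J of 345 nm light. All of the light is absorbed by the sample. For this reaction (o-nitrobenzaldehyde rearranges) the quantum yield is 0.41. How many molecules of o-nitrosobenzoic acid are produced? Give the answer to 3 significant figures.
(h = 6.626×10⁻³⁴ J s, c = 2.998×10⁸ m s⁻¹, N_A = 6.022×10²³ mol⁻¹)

Photon energy at 345 nm: hc/λ = (6.626×10⁻³⁴)(2.998×10⁸)/(345×10⁻⁹) = 5.758×10⁻¹⁹ J.
Photons incident: 336 / 5.758×10⁻¹⁹ = 5.835×10²⁰, i.e. 5.835×10²⁰/6.022×10²³ = 9.689×10⁻⁴ mol.
Product: Φ × n_abs = 0.41 × 9.689×10⁻⁴ = 3.972×10⁻⁴ mol.
As a count: 3.972×10⁻⁴ × 6.022×10²³ = 2.39×10²⁰.

2.39×10²⁰ molecules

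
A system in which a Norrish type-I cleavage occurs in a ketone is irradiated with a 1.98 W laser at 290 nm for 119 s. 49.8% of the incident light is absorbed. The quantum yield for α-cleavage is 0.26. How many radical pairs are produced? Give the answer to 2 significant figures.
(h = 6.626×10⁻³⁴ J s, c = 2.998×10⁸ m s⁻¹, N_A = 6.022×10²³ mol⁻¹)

4.5×10¹⁹ radical pairs

Photon energy at 290 nm: hc/λ = (6.626×10⁻³⁴)(2.998×10⁸)/(290×10⁻⁹) = 6.850×10⁻¹⁹ J.
Energy delivered: (1.98 W)(119 s) = 235.6 J.
Photons incident: 235.6 / 6.850×10⁻¹⁹ = 3.439×10²⁰, i.e. 3.439×10²⁰/6.022×10²³ = 5.711×10⁻⁴ mol.
Photons absorbed: 0.498 × 5.711×10⁻⁴ = 2.844×10⁻⁴ mol.
Product: Φ × n_abs = 0.26 × 2.844×10⁻⁴ = 7.394×10⁻⁵ mol.
As a count: 7.394×10⁻⁵ × 6.022×10²³ = 4.5×10¹⁹.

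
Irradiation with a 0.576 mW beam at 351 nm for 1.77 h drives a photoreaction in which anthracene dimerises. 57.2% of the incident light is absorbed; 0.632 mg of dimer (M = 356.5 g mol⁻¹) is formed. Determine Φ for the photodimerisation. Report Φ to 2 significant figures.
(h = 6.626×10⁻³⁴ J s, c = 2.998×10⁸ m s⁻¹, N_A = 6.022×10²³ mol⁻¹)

Product: 0.632 mg / 356.5 g mol⁻¹ = 1.773×10⁻⁶ mol.
Photon energy at 351 nm: hc/λ = (6.626×10⁻³⁴)(2.998×10⁸)/(351×10⁻⁹) = 5.659×10⁻¹⁹ J.
Energy delivered: (0.576 mW)(6372 s) = 3.670 J.
Photons incident: 3.670 / 5.659×10⁻¹⁹ = 6.485×10¹⁸, i.e. 6.485×10¹⁸/6.022×10²³ = 1.077×10⁻⁵ mol.
Photons absorbed: 0.572 × 1.077×10⁻⁵ = 6.160×10⁻⁶ mol.
Φ = 1.773×10⁻⁶ mol / 6.160×10⁻⁶ mol photons = 0.29.

Φ = 0.29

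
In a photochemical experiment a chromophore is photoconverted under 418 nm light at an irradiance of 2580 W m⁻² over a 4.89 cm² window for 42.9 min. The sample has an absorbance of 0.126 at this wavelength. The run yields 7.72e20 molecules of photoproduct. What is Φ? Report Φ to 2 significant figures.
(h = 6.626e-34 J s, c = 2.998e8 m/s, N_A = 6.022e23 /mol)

Product: 7.72e20 / 6.022e23 = 0.001282 mol.
Photon energy at 418 nm: hc/λ = (6.626e-34)(2.998e8)/(418e-9) = 4.752e-19 J.
Energy delivered: (2580 W m⁻²)(4.89e-4 m²)(2574 s) = 3247 J.
Photons incident: 3247 / 4.752e-19 = 6.833e21, i.e. 6.833e21/6.022e23 = 0.01135 mol.
Fraction absorbed: 1 − 10^(−0.126) = 0.2518.
Photons absorbed: 0.2518 × 0.01135 = 0.002858 mol.
Φ = 0.001282 mol / 0.002858 mol photons = 0.45.

Φ = 0.45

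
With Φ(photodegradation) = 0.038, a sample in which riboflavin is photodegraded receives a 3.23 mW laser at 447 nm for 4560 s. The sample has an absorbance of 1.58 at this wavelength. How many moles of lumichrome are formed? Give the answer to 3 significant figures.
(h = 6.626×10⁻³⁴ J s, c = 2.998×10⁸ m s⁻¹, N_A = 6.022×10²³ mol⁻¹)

Photon energy at 447 nm: hc/λ = (6.626×10⁻³⁴)(2.998×10⁸)/(447×10⁻⁹) = 4.444×10⁻¹⁹ J.
Energy delivered: (3.23 mW)(4560 s) = 14.73 J.
Photons incident: 14.73 / 4.444×10⁻¹⁹ = 3.315×10¹⁹, i.e. 3.315×10¹⁹/6.022×10²³ = 5.505×10⁻⁵ mol.
Fraction absorbed: 1 − 10^(−1.58) = 0.9737.
Photons absorbed: 0.9737 × 5.505×10⁻⁵ = 5.360×10⁻⁵ mol.
Product: Φ × n_abs = 0.038 × 5.360×10⁻⁵ = 2.037×10⁻⁶ mol.

2.04×10⁻⁶ mol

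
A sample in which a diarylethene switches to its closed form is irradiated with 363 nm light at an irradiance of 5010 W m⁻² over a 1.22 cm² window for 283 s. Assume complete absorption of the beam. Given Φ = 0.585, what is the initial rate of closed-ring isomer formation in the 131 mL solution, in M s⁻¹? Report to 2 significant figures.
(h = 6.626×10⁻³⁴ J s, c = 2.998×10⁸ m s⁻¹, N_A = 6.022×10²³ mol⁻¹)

8.3×10⁻⁶ M s⁻¹

Photon energy at 363 nm: hc/λ = (6.626×10⁻³⁴)(2.998×10⁸)/(363×10⁻⁹) = 5.472×10⁻¹⁹ J.
Energy delivered: (5010 W m⁻²)(1.22×10⁻⁴ m²)(283 s) = 173.0 J.
Photons incident: 173.0 / 5.472×10⁻¹⁹ = 3.162×10²⁰, i.e. 3.162×10²⁰/6.022×10²³ = 5.251×10⁻⁴ mol.
Product formed: 0.585 × 5.251×10⁻⁴ = 3.072×10⁻⁴ mol.
Rate: 3.072×10⁻⁴ mol / (283 s × 0.131 L) = 8.3×10⁻⁶ M s⁻¹.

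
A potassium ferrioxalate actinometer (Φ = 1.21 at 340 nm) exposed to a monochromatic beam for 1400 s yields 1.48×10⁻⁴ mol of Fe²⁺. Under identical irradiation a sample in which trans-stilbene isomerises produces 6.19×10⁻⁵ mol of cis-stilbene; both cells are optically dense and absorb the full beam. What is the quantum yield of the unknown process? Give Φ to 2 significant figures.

Φ = 0.51

Photons absorbed by the actinometer: 1.48×10⁻⁴ / 1.21 = 1.223×10⁻⁴ mol.
Φ(unknown) = 6.19×10⁻⁵ / 1.223×10⁻⁴ = 0.51.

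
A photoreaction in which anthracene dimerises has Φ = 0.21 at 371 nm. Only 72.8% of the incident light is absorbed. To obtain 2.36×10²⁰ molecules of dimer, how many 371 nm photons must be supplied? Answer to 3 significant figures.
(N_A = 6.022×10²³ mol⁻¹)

1.54×10²¹ photons

Product: 2.36×10²⁰ / 6.022×10²³ = 3.919×10⁻⁴ mol.
Photons that must be absorbed: 3.919×10⁻⁴ / 0.21 = 0.001866 mol.
Incident photons needed: 0.001866 / 0.728 = 0.002563 mol.
Photon count: 0.002563 × 6.022×10²³ = 1.54×10²¹.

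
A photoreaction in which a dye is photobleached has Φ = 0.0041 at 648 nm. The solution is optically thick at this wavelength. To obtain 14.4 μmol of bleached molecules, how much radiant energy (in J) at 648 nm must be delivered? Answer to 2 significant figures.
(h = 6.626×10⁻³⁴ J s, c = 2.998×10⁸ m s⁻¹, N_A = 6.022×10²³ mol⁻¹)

650 J

Product: 14.4 μmol = 1.44×10⁻⁵ mol.
Photons that must be absorbed: 1.44×10⁻⁵ / 0.0041 = 0.003512 mol.
Photon energy: hc/λ = 3.066×10⁻¹⁹ J; per mole, 1.846×10⁵ J mol⁻¹.
Energy required: 0.003512 × 1.846×10⁵ = 650 J.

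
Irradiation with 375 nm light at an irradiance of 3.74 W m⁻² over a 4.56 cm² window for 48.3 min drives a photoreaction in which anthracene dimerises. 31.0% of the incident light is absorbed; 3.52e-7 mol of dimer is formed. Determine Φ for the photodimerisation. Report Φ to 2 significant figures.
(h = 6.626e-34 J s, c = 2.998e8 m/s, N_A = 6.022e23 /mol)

Photon energy at 375 nm: hc/λ = (6.626e-34)(2.998e8)/(375e-9) = 5.297e-19 J.
Energy delivered: (3.74 W m⁻²)(4.56e-4 m²)(2898 s) = 4.942 J.
Photons incident: 4.942 / 5.297e-19 = 9.330e18, i.e. 9.330e18/6.022e23 = 1.549e-5 mol.
Photons absorbed: 0.310 × 1.549e-5 = 4.802e-6 mol.
Φ = 3.52e-7 mol / 4.802e-6 mol photons = 0.073.

Φ = 0.073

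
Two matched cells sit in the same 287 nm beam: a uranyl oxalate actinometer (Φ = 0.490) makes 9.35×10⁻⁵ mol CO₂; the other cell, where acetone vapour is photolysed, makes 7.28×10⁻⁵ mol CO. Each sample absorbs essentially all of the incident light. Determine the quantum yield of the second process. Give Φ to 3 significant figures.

Φ = 0.382

Photons absorbed by the actinometer: 9.35×10⁻⁵ / 0.490 = 1.908×10⁻⁴ mol.
Φ(unknown) = 7.28×10⁻⁵ / 1.908×10⁻⁴ = 0.382.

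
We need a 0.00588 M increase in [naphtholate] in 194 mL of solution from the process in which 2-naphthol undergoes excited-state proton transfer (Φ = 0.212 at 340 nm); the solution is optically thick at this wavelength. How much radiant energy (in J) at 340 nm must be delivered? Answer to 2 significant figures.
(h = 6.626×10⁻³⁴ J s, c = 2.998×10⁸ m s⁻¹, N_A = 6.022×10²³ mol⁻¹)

Product: (0.00588 M)(0.194 L) = 0.001141 mol.
Photons that must be absorbed: 0.001141 / 0.212 = 0.005382 mol.
Photon energy: hc/λ = 5.843×10⁻¹⁹ J; per mole, 3.519×10⁵ J mol⁻¹.
Energy required: 0.005382 × 3.519×10⁵ = 1900 J.

1900 J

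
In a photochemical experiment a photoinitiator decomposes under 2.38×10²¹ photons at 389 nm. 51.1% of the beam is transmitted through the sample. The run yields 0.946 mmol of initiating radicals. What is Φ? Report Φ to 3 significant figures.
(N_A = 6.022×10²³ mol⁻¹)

Φ = 0.489

Product: 0.946 mmol = 9.46×10⁻⁴ mol.
Moles of photons: 2.38×10²¹ / 6.022×10²³ = 0.003952 mol.
Fraction absorbed: 1 − 51.1/100 = 0.4890.
Photons absorbed: 0.4890 × 0.003952 = 0.001933 mol.
Φ = 9.46×10⁻⁴ mol / 0.001933 mol photons = 0.489.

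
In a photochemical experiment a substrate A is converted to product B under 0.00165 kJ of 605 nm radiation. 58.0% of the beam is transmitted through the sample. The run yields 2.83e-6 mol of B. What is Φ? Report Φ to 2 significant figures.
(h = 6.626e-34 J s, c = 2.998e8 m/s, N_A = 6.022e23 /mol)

Φ = 0.81

Photon energy at 605 nm: hc/λ = (6.626e-34)(2.998e8)/(605e-9) = 3.283e-19 J.
Incident energy: 0.00165 kJ = 1.65 J.
Photons incident: 1.65 / 3.283e-19 = 5.026e18, i.e. 5.026e18/6.022e23 = 8.346e-6 mol.
Fraction absorbed: 1 − 58.0/100 = 0.4200.
Photons absorbed: 0.4200 × 8.346e-6 = 3.505e-6 mol.
Φ = 2.83e-6 mol / 3.505e-6 mol photons = 0.81.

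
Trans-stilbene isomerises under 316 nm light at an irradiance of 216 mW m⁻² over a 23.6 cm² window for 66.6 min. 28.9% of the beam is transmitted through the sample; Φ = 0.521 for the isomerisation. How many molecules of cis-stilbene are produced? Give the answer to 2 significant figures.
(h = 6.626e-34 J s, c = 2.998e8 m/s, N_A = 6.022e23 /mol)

Photon energy at 316 nm: hc/λ = (6.626e-34)(2.998e8)/(316e-9) = 6.286e-19 J.
Energy delivered: (216 mW m⁻²)(23.6e-4 m²)(3996 s) = 2.037 J.
Photons incident: 2.037 / 6.286e-19 = 3.241e18, i.e. 3.241e18/6.022e23 = 5.382e-6 mol.
Fraction absorbed: 1 − 28.9/100 = 0.7110.
Photons absorbed: 0.7110 × 5.382e-6 = 3.827e-6 mol.
Product: Φ × n_abs = 0.521 × 3.827e-6 = 1.994e-6 mol.
As a count: 1.994e-6 × 6.022e23 = 1.2e18.

1.2e18 molecules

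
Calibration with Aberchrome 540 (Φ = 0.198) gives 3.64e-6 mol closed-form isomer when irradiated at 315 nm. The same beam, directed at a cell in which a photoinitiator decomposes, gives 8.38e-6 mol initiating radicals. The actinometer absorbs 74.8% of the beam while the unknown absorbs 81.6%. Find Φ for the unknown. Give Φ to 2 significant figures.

Φ = 0.42

Photons absorbed by the actinometer: 3.64e-6 / 0.198 = 1.838e-5 mol.
Incident flux: 1.838e-5 / 0.748 = 2.457e-5 einstein.
Absorbed by unknown: 0.816 × 2.457e-5 = 2.005e-5 mol.
Φ(unknown) = 8.38e-6 / 2.005e-5 = 0.42.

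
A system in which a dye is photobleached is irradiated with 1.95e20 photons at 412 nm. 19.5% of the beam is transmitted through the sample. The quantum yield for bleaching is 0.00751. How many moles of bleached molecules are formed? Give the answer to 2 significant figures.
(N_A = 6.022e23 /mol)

2.0e-6 mol

Moles of photons: 1.95e20 / 6.022e23 = 3.238e-4 mol.
Fraction absorbed: 1 − 19.5/100 = 0.8050.
Photons absorbed: 0.8050 × 3.238e-4 = 2.607e-4 mol.
Product: Φ × n_abs = 0.00751 × 2.607e-4 = 1.958e-6 mol.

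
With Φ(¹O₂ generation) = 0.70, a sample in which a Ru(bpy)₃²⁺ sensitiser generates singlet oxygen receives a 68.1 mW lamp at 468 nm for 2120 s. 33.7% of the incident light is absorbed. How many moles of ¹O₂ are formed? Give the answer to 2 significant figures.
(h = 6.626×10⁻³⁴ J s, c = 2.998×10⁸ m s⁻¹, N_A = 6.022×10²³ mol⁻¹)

Photon energy at 468 nm: hc/λ = (6.626×10⁻³⁴)(2.998×10⁸)/(468×10⁻⁹) = 4.245×10⁻¹⁹ J.
Energy delivered: (68.1 mW)(2120 s) = 144.4 J.
Photons incident: 144.4 / 4.245×10⁻¹⁹ = 3.402×10²⁰, i.e. 3.402×10²⁰/6.022×10²³ = 5.649×10⁻⁴ mol.
Photons absorbed: 0.337 × 5.649×10⁻⁴ = 1.904×10⁻⁴ mol.
Product: Φ × n_abs = 0.70 × 1.904×10⁻⁴ = 1.333×10⁻⁴ mol.

1.3×10⁻⁴ mol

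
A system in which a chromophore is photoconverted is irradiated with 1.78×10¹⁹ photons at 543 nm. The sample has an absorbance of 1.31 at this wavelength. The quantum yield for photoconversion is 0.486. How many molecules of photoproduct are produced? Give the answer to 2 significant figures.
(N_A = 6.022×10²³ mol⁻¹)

8.2×10¹⁸ molecules

Moles of photons: 1.78×10¹⁹ / 6.022×10²³ = 2.956×10⁻⁵ mol.
Fraction absorbed: 1 − 10^(−1.31) = 0.9510.
Photons absorbed: 0.9510 × 2.956×10⁻⁵ = 2.811×10⁻⁵ mol.
Product: Φ × n_abs = 0.486 × 2.811×10⁻⁵ = 1.366×10⁻⁵ mol.
As a count: 1.366×10⁻⁵ × 6.022×10²³ = 8.2×10¹⁸.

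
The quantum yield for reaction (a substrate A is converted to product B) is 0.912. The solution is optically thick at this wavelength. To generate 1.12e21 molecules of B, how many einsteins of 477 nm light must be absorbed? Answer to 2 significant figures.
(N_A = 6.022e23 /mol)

Product: 1.12e21 / 6.022e23 = 0.001860 mol.
Photons that must be absorbed: 0.001860 / 0.912 = 0.002039 mol.

0.0020 einstein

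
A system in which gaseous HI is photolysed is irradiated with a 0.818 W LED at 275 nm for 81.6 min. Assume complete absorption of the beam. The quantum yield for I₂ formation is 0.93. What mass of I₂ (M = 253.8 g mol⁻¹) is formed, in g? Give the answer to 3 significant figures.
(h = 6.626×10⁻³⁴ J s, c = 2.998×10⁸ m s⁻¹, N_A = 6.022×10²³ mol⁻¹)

2.17 g

Photon energy at 275 nm: hc/λ = (6.626×10⁻³⁴)(2.998×10⁸)/(275×10⁻⁹) = 7.224×10⁻¹⁹ J.
Energy delivered: (0.818 W)(4896 s) = 4005 J.
Photons incident: 4005 / 7.224×10⁻¹⁹ = 5.544×10²¹, i.e. 5.544×10²¹/6.022×10²³ = 0.009206 mol.
Product: Φ × n_abs = 0.93 × 0.009206 = 0.008562 mol.
Mass: 0.008562 × 253.8 = 2.173 g = 2.17 g.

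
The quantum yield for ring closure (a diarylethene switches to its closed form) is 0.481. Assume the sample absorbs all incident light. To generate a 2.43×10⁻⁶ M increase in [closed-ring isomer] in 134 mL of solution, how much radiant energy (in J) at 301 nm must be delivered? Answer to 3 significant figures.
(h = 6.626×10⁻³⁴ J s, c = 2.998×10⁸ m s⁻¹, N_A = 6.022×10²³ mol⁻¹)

0.269 J

Product: (2.43×10⁻⁶ M)(0.134 L) = 3.256×10⁻⁷ mol.
Photons that must be absorbed: 3.256×10⁻⁷ / 0.481 = 6.769×10⁻⁷ mol.
Photon energy: hc/λ = 6.600×10⁻¹⁹ J; per mole, 3.975×10⁵ J mol⁻¹.
Energy required: 6.769×10⁻⁷ × 3.975×10⁵ = 0.269 J.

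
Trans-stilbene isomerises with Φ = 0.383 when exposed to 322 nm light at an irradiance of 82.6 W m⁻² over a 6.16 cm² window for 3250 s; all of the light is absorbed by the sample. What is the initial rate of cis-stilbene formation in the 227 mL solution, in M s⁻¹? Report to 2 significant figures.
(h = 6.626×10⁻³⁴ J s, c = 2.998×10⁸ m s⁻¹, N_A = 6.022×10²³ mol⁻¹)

Photon energy at 322 nm: hc/λ = (6.626×10⁻³⁴)(2.998×10⁸)/(322×10⁻⁹) = 6.169×10⁻¹⁹ J.
Energy delivered: (82.6 W m⁻²)(6.16×10⁻⁴ m²)(3250 s) = 165.4 J.
Photons incident: 165.4 / 6.169×10⁻¹⁹ = 2.681×10²⁰, i.e. 2.681×10²⁰/6.022×10²³ = 4.452×10⁻⁴ mol.
Product formed: 0.383 × 4.452×10⁻⁴ = 1.705×10⁻⁴ mol.
Rate: 1.705×10⁻⁴ mol / (3250 s × 0.227 L) = 2.3×10⁻⁷ M s⁻¹.

2.3×10⁻⁷ M s⁻¹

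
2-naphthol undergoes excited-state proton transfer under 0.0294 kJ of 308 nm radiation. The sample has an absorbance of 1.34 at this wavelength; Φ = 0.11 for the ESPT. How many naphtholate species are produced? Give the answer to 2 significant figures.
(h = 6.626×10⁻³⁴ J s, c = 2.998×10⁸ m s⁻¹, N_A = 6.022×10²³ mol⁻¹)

Photon energy at 308 nm: hc/λ = (6.626×10⁻³⁴)(2.998×10⁸)/(308×10⁻⁹) = 6.450×10⁻¹⁹ J.
Incident energy: 0.0294 kJ = 29.4 J.
Photons incident: 29.4 / 6.450×10⁻¹⁹ = 4.558×10¹⁹, i.e. 4.558×10¹⁹/6.022×10²³ = 7.569×10⁻⁵ mol.
Fraction absorbed: 1 − 10^(−1.34) = 0.9543.
Photons absorbed: 0.9543 × 7.569×10⁻⁵ = 7.223×10⁻⁵ mol.
Product: Φ × n_abs = 0.11 × 7.223×10⁻⁵ = 7.945×10⁻⁶ mol.
As a count: 7.945×10⁻⁶ × 6.022×10²³ = 4.8×10¹⁸.

4.8×10¹⁸ species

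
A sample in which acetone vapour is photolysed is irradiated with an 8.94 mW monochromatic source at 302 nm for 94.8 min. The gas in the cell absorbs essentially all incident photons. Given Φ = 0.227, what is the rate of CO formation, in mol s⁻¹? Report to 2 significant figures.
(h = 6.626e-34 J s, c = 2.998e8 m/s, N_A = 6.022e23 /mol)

5.1e-9 mol s⁻¹

Photon energy at 302 nm: hc/λ = (6.626e-34)(2.998e8)/(302e-9) = 6.578e-19 J.
Energy delivered: (8.94 mW)(5688 s) = 50.85 J.
Photons incident: 50.85 / 6.578e-19 = 7.730e19, i.e. 7.730e19/6.022e23 = 1.284e-4 mol.
Product formed: 0.227 × 1.284e-4 = 2.915e-5 mol.
Rate: 2.915e-5 / 5688 s = 5.1e-9 mol s⁻¹.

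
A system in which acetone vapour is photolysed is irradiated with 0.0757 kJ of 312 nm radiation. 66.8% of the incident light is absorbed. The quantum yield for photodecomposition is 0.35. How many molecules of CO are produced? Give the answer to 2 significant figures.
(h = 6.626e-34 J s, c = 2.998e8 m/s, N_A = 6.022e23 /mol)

Photon energy at 312 nm: hc/λ = (6.626e-34)(2.998e8)/(312e-9) = 6.367e-19 J.
Incident energy: 0.0757 kJ = 75.7 J.
Photons incident: 75.7 / 6.367e-19 = 1.189e20, i.e. 1.189e20/6.022e23 = 1.974e-4 mol.
Photons absorbed: 0.668 × 1.974e-4 = 1.319e-4 mol.
Product: Φ × n_abs = 0.35 × 1.319e-4 = 4.617e-5 mol.
As a count: 4.617e-5 × 6.022e23 = 2.8e19.

2.8e19 molecules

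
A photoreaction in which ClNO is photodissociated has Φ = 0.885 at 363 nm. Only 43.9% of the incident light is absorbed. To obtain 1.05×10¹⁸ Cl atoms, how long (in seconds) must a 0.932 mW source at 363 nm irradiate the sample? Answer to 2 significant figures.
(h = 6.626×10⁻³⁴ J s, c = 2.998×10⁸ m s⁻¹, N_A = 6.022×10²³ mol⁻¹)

Product: 1.05×10¹⁸ / 6.022×10²³ = 1.744×10⁻⁶ mol.
Photons that must be absorbed: 1.744×10⁻⁶ / 0.885 = 1.971×10⁻⁶ mol.
Incident photons needed: 1.971×10⁻⁶ / 0.439 = 4.490×10⁻⁶ mol.
Photon energy: hc/λ = 5.472×10⁻¹⁹ J; per mole, 3.295×10⁵ J mol⁻¹.
Energy required: 4.490×10⁻⁶ × 3.295×10⁵ = 1.479 J.
Time: 1.479 J / 0.000932 W = 1600 s.

t ≈ 1600 s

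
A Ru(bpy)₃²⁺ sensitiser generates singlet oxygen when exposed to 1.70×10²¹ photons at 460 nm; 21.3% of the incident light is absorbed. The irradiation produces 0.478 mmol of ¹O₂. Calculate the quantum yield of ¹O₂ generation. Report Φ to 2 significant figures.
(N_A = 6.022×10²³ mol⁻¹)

Φ = 0.79

Product: 0.478 mmol = 4.78×10⁻⁴ mol.
Moles of photons: 1.70×10²¹ / 6.022×10²³ = 0.002823 mol.
Photons absorbed: 0.213 × 0.002823 = 6.013×10⁻⁴ mol.
Φ = 4.78×10⁻⁴ mol / 6.013×10⁻⁴ mol photons = 0.79.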